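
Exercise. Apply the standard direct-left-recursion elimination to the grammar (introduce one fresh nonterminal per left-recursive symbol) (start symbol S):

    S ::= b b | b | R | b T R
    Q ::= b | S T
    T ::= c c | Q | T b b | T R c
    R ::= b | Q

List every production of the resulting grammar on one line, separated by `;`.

S ::= b b | b | R | b T R; Q ::= b | S T; T ::= c c T' | Q T'; R ::= b | Q; T' ::= b b T' | R c T' | ε

T is directly left-recursive.
For T: α = {b b, R c}, β = {c c, Q}. Rewrite as T → β T' and T' → α T' | ε.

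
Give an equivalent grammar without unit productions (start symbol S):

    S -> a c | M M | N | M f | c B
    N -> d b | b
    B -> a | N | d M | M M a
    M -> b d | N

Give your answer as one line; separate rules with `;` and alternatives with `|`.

Unit pairs: B ⇒* {N}; M ⇒* {N}; S ⇒* {N}.
Replace each nonterminal's rules with the union of the non-unit rules of every nonterminal it unit-derives.

S -> a c | M M | M f | c B | d b | b; N -> d b | b; B -> a | d M | M M a | d b | b; M -> d b | b | b d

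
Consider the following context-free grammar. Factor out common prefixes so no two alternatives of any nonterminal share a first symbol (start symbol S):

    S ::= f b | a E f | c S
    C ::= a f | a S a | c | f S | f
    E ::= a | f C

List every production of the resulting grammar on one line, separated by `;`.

C has alternatives sharing prefix 'a': factor to C → a C' with C' → f | S a.
C has alternatives sharing prefix 'f': factor to C → f C'' with C'' → S | ε.

S ::= f b | a E f | c S; C ::= c | a C' | f C''; E ::= a | f C; C' ::= f | S a; C'' ::= S | ε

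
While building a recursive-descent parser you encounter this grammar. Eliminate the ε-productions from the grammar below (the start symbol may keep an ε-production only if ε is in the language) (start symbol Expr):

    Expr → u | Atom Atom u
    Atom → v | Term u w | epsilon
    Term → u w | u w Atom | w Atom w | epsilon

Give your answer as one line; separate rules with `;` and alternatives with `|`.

Nullable nonterminals: {Atom, Term}.
ε ∉ L(G), so no ε-production is kept.
Expand every rule over subsets of its nullable positions: Expr → Atom Atom u gives Atom Atom u | Atom u. Atom → Term u w gives Term u w | u w. Term → w Atom w gives w Atom w | w w.

Expr → u | Atom Atom u | Atom u; Atom → v | Term u w | u w; Term → u w | u w Atom | w Atom w | w w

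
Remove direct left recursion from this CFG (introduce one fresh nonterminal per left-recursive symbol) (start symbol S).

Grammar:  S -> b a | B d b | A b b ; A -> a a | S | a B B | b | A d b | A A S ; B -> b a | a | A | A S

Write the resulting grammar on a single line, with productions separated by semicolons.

Left recursion appears on A.
For A: α = {d b, A S}, β = {a a, S, a B B, b}. Rewrite as A → β A' and A' → α A' | ε.

S -> b a | B d b | A b b; A -> a a A' | S A' | a B B A' | b A'; B -> b a | a | A | A S; A' -> d b A' | A S A' | ε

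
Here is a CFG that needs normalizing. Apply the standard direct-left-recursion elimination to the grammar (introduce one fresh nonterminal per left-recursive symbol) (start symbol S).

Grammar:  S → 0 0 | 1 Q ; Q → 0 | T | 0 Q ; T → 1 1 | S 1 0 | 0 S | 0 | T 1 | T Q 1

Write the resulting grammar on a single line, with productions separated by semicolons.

T is directly left-recursive.
For T: α = {1, Q 1}, β = {1 1, S 1 0, 0 S, 0}. Rewrite as T → β T' and T' → α T' | ε.

S → 0 0 | 1 Q; Q → 0 | T | 0 Q; T → 1 1 T' | S 1 0 T' | 0 S T' | 0 T'; T' → 1 T' | Q 1 T' | epsilon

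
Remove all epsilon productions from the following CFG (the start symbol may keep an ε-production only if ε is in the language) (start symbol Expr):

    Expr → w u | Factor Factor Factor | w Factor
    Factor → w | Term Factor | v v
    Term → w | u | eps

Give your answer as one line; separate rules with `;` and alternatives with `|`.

The nullable symbols are {Term}.
ε ∉ L(G), so no ε-production is kept.

Expr → w u | Factor Factor Factor | w Factor; Factor → w | Term Factor | v v; Term → w | u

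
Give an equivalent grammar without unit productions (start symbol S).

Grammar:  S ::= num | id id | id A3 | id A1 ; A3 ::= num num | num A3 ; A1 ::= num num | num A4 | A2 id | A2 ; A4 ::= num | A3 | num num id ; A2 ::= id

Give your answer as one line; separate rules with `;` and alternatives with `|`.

Unit pairs: A1 ⇒* {A2}; A4 ⇒* {A3}.
Replace each nonterminal's rules with the union of the non-unit rules of every nonterminal it unit-derives.

S ::= num | id id | id A3 | id A1; A3 ::= num num | num A3; A1 ::= id | num num | num A4 | A2 id; A4 ::= num | num num id | num num | num A3; A2 ::= id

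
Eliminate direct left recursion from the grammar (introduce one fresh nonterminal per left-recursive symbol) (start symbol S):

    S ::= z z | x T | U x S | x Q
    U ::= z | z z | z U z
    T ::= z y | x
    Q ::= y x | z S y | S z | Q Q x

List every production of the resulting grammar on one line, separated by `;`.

S ::= z z | x T | U x S | x Q; U ::= z | z z | z U z; T ::= z y | x; Q ::= y x Q' | z S y Q' | S z Q'; Q' ::= Q x Q' | eps

Left recursion appears on Q.
For Q: α = {Q x}, β = {y x, z S y, S z}. Rewrite as Q → β Q' and Q' → α Q' | ε.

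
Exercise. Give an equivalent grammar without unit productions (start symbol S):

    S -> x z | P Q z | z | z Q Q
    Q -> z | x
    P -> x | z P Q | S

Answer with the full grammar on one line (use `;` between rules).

Unit pairs: P ⇒* {S}.
Replace each nonterminal's rules with the union of the non-unit rules of every nonterminal it unit-derives.

S -> x z | P Q z | z | z Q Q; Q -> z | x; P -> x z | P Q z | z | z Q Q | x | z P Q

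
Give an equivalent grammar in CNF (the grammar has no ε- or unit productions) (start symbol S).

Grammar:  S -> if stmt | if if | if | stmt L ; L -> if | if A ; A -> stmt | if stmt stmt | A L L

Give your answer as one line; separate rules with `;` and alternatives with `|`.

Introduce a nonterminal for each terminal appearing in a rule of length ≥ 2: X1 → if, X2 → stmt.
Binarize each right-hand side of length ≥ 3 by chaining fresh nonterminals (Y1, Y2, …): affected rules were A → X1 X2 X2; A → A L L.

S -> X1 X2 | X1 X1 | if | X2 L; L -> if | X1 A; A -> stmt | X1 Y1 | A Y2; X1 -> if; X2 -> stmt; Y1 -> X2 X2; Y2 -> L L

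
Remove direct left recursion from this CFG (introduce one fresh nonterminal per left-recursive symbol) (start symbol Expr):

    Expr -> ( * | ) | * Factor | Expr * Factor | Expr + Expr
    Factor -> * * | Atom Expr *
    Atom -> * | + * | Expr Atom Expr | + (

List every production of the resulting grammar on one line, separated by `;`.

Expr -> ( * Expr1 | ) Expr1 | * Factor Expr1; Factor -> * * | Atom Expr *; Atom -> * | + * | Expr Atom Expr | + (; Expr1 -> * Factor Expr1 | + Expr Expr1 | ε

Left recursion appears on Expr.
For Expr: α = {* Factor, + Expr}, β = {( *, ), * Factor}. Rewrite as Expr → β Expr1 and Expr1 → α Expr1 | ε.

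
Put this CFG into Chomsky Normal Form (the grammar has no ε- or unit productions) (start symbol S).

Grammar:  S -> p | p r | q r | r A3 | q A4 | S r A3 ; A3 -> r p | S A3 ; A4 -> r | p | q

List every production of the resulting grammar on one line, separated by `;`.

Introduce a nonterminal for each terminal appearing in a rule of length ≥ 2: X1 → p, X2 → r, X3 → q.
Binarize each right-hand side of length ≥ 3 by chaining fresh nonterminals (Y1, Y2, …): affected rules were S → S X2 A3.

S -> p | X1 X2 | X3 X2 | X2 A3 | X3 A4 | S Y1; A3 -> X2 X1 | S A3; A4 -> r | p | q; X1 -> p; X2 -> r; X3 -> q; Y1 -> X2 A3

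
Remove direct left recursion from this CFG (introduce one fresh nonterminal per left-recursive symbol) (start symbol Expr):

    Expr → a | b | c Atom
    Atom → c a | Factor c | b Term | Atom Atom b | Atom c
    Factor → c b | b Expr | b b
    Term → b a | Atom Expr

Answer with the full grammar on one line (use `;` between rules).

Expr → a | b | c Atom; Atom → c a Atom1 | Factor c Atom1 | b Term Atom1; Factor → c b | b Expr | b b; Term → b a | Atom Expr; Atom1 → Atom b Atom1 | c Atom1 | ε

Left recursion appears on Atom.
For Atom: α = {Atom b, c}, β = {c a, Factor c, b Term}. Rewrite as Atom → β Atom1 and Atom1 → α Atom1 | ε.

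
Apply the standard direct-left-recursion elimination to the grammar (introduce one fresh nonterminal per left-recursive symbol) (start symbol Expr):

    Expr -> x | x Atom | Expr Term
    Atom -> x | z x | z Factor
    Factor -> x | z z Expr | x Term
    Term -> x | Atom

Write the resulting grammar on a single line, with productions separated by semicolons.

Expr -> x Expr1 | x Atom Expr1; Atom -> x | z x | z Factor; Factor -> x | z z Expr | x Term; Term -> x | Atom; Expr1 -> Term Expr1 | ε

Left recursion appears on Expr.
For Expr: α = {Term}, β = {x, x Atom}. Rewrite as Expr → β Expr1 and Expr1 → α Expr1 | ε.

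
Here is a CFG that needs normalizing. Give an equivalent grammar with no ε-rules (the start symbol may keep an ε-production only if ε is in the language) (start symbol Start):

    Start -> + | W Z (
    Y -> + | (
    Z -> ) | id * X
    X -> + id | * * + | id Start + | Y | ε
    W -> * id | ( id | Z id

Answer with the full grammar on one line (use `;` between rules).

Nullable nonterminals: {X}.
ε ∉ L(G), so no ε-production is kept.
For each production, add variants omitting each subset of nullable occurrences: Z → id * X gives id * X | id *.

Start -> + | W Z (; Y -> + | (; Z -> ) | id * X | id *; X -> + id | * * + | id Start + | Y; W -> * id | ( id | Z id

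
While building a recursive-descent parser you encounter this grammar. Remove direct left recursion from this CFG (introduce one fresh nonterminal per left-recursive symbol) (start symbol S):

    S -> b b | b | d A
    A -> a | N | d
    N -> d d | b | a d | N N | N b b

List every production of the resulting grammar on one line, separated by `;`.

Left recursion appears on N.
For N: α = {N, b b}, β = {d d, b, a d}. Rewrite as N → β N' and N' → α N' | ε.

S -> b b | b | d A; A -> a | N | d; N -> d d N' | b N' | a d N'; N' -> N N' | b b N' | ε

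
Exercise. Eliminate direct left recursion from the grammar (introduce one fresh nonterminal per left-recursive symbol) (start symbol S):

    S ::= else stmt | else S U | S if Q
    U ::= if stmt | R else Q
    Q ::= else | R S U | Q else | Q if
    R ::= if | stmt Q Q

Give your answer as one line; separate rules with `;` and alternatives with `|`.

S ::= else stmt S' | else S U S'; U ::= if stmt | R else Q; Q ::= else Q' | R S U Q'; R ::= if | stmt Q Q; S' ::= if Q S' | ε; Q' ::= else Q' | if Q' | ε

S, Q are directly left-recursive.
For S: α = {if Q}, β = {else stmt, else S U}. Rewrite as S → β S' and S' → α S' | ε.
For Q: α = {else, if}, β = {else, R S U}. Rewrite as Q → β Q' and Q' → α Q' | ε.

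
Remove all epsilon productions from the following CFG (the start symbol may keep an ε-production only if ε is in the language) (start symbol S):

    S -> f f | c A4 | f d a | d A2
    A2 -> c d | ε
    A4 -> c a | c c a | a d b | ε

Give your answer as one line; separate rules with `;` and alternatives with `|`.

Nullable nonterminals: {A2, A4}.
ε ∉ L(G), so no ε-production is kept.
Expand every rule over subsets of its nullable positions: S → c A4 gives c A4 | c. S → d A2 gives d A2 | d.

S -> f f | c A4 | c | f d a | d A2 | d; A2 -> c d; A4 -> c a | c c a | a d b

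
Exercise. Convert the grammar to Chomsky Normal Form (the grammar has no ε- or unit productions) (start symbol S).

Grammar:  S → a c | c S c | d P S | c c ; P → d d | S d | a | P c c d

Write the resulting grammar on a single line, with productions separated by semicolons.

Introduce a nonterminal for each terminal appearing in a rule of length ≥ 2: X1 → a, X2 → c, X3 → d.
Binarize each right-hand side of length ≥ 3 by chaining fresh nonterminals (Y1, Y2, …): affected rules were S → X2 S X2; S → X3 P S; P → P X2 X2 X3.

S → X1 X2 | X2 Y1 | X3 Y2 | X2 X2; P → X3 X3 | S X3 | a | P Y3; X1 → a; X2 → c; X3 → d; Y1 → S X2; Y2 → P S; Y3 → X2 Y4; Y4 → X2 X3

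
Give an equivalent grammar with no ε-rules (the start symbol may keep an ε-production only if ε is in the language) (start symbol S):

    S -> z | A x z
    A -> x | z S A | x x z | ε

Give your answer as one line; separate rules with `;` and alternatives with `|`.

The nullable symbols are {A}.
ε ∉ L(G), so no ε-production is kept.
For each production, add variants omitting each subset of nullable occurrences: S → A x z gives A x z | x z. A → z S A gives z S A | z S.

S -> z | A x z | x z; A -> x | z S A | z S | x x z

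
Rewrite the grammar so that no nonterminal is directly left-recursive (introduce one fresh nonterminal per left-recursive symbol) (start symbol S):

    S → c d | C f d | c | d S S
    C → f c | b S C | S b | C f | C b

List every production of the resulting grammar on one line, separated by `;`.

C is directly left-recursive.
For C: α = {f, b}, β = {f c, b S C, S b}. Rewrite as C → β C' and C' → α C' | ε.

S → c d | C f d | c | d S S; C → f c C' | b S C C' | S b C'; C' → f C' | b C' | ε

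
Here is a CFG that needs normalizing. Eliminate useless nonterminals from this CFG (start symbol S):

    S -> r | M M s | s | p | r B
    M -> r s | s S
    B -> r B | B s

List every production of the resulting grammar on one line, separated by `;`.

S -> r | M M s | s | p; M -> r s | s S

Generating nonterminals: {M, S}.
Reachable from S after that: {M, S}.
Removed useless symbols: {B} and every production mentioning them.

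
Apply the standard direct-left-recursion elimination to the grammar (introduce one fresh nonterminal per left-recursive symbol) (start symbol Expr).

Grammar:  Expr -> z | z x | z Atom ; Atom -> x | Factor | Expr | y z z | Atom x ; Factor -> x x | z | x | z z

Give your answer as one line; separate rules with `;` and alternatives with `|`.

Expr -> z | z x | z Atom; Atom -> x Atom1 | Factor Atom1 | Expr Atom1 | y z z Atom1; Factor -> x x | z | x | z z; Atom1 -> x Atom1 | ε

Left recursion appears on Atom.
For Atom: α = {x}, β = {x, Factor, Expr, y z z}. Rewrite as Atom → β Atom1 and Atom1 → α Atom1 | ε.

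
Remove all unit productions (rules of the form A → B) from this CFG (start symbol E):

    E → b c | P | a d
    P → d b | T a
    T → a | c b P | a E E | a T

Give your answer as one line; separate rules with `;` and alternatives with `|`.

E → b c | a d | d b | T a; P → d b | T a; T → a | c b P | a E E | a T

Unit pairs: E ⇒* {P}.
For each unit pair (A, B), copy every non-unit production of B to A, then drop all unit productions.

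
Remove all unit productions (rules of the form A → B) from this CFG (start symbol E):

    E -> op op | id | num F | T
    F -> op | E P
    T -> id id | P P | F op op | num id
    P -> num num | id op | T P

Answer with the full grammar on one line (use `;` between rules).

Unit pairs: E ⇒* {T}.
Replace each nonterminal's rules with the union of the non-unit rules of every nonterminal it unit-derives.

E -> op op | id | num F | id id | P P | F op op | num id; F -> op | E P; T -> id id | P P | F op op | num id; P -> num num | id op | T P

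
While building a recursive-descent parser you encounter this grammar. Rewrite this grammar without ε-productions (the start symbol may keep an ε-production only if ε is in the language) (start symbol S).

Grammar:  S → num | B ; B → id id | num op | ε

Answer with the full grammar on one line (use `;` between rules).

Nullable set = {B, S}.
ε ∈ L(G) since S is nullable, so keep S → ε.

S → num | B | ε; B → id id | num op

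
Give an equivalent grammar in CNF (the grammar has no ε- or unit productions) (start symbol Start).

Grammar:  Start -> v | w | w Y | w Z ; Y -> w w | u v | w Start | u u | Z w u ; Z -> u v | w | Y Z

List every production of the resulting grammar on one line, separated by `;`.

Introduce a nonterminal for each terminal appearing in a rule of length ≥ 2: X1 → w, X2 → u, X3 → v.
Binarize each right-hand side of length ≥ 3 by chaining fresh nonterminals (Y1, Y2, …): affected rules were Y → Z X1 X2.

Start -> v | w | X1 Y | X1 Z; Y -> X1 X1 | X2 X3 | X1 Start | X2 X2 | Z Y1; Z -> X2 X3 | w | Y Z; X1 -> w; X2 -> u; X3 -> v; Y1 -> X1 X2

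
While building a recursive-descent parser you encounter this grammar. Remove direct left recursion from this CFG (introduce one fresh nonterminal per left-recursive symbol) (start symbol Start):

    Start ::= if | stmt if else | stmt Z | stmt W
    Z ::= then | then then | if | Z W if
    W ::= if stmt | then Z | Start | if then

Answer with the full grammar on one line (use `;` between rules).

Z is directly left-recursive.
For Z: α = {W if}, β = {then, then then, if}. Rewrite as Z → β Z1 and Z1 → α Z1 | ε.

Start ::= if | stmt if else | stmt Z | stmt W; Z ::= then Z1 | then then Z1 | if Z1; W ::= if stmt | then Z | Start | if then; Z1 ::= W if Z1 | ε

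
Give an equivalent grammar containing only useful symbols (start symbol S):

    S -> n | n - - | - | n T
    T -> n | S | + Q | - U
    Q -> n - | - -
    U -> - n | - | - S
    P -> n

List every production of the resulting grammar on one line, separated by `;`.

Generating nonterminals: {P, Q, S, T, U}.
Reachable from S after that: {Q, S, T, U}.
Removed useless symbols: {P} and every production mentioning them.

S -> n | n - - | - | n T; T -> n | S | + Q | - U; Q -> n - | - -; U -> - n | - | - S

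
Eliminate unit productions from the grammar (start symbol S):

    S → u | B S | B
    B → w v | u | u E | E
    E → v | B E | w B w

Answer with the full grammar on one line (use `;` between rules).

S → w v | u | u E | v | B E | w B w | B S; B → w v | u | u E | v | B E | w B w; E → v | B E | w B w

Unit pairs: B ⇒* {E}; S ⇒* {B, E}.
For every A with A ⇒* B via unit rules, add B's non-unit alternatives to A; then delete every rule of the form X → Y.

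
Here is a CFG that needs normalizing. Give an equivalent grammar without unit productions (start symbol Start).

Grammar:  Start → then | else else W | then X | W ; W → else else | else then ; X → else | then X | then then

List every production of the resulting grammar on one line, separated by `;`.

Start → then | else else W | then X | else else | else then; W → else else | else then; X → else | then X | then then

Unit pairs: Start ⇒* {W}.
For every A with A ⇒* B via unit rules, add B's non-unit alternatives to A; then delete every rule of the form X → Y.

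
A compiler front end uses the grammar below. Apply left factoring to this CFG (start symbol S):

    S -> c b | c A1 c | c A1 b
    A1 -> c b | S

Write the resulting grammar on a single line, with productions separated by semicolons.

S -> c S'; A1 -> c b | S; S' -> b | A1 S''; S'' -> c | b

S has alternatives sharing prefix 'c': factor to S → c S' with S' → b | A1 c | A1 b.
S' has alternatives sharing prefix 'A1': factor to S' → A1 S'' with S'' → c | b.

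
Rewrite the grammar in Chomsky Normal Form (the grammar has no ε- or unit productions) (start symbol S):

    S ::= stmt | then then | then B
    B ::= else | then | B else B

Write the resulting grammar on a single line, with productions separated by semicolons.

S ::= stmt | X1 X1 | X1 B; B ::= else | then | B Y1; X1 ::= then; X2 ::= else; Y1 ::= X2 B

Introduce a nonterminal for each terminal appearing in a rule of length ≥ 2: X1 → then, X2 → else.
Binarize each right-hand side of length ≥ 3 by chaining fresh nonterminals (Y1, Y2, …): affected rules were B → B X2 B.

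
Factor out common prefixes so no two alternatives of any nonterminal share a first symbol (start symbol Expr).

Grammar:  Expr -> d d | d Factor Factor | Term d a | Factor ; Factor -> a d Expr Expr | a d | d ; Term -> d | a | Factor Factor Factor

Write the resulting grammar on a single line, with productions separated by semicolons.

Expr -> Term d a | Factor | d Expr1; Factor -> d | a d Factor1; Term -> d | a | Factor Factor Factor; Expr1 -> d | Factor Factor; Factor1 -> Expr Expr | ε

Expr has alternatives sharing prefix 'd': factor to Expr → d Expr1 with Expr1 → d | Factor Factor.
Factor has alternatives sharing prefix 'a d': factor to Factor → a d Factor1 with Factor1 → Expr Expr | ε.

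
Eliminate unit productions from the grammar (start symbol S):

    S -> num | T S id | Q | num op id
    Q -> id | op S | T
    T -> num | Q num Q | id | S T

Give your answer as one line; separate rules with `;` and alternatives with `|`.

Unit pairs: Q ⇒* {T}; S ⇒* {Q, T}.
For every A with A ⇒* B via unit rules, add B's non-unit alternatives to A; then delete every rule of the form X → Y.

S -> num | T S id | num op id | id | op S | Q num Q | S T; Q -> id | op S | num | Q num Q | S T; T -> num | Q num Q | id | S T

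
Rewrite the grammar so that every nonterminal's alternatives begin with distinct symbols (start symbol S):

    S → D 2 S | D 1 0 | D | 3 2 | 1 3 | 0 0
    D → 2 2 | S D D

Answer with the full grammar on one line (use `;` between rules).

S has alternatives sharing prefix 'D': factor to S → D S' with S' → 2 S | 1 0 | ε.

S → 3 2 | 1 3 | 0 0 | D S'; D → 2 2 | S D D; S' → 2 S | 1 0 | ε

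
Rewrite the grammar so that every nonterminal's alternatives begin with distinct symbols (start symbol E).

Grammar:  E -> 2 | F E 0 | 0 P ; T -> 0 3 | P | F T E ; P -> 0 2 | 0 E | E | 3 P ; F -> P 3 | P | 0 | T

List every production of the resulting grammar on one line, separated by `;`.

E -> 2 | F E 0 | 0 P; T -> 0 3 | P | F T E; P -> E | 3 P | 0 P'; F -> 0 | T | P F'; P' -> 2 | E; F' -> 3 | ε

P has alternatives sharing prefix '0': factor to P → 0 P' with P' → 2 | E.
F has alternatives sharing prefix 'P': factor to F → P F' with F' → 3 | ε.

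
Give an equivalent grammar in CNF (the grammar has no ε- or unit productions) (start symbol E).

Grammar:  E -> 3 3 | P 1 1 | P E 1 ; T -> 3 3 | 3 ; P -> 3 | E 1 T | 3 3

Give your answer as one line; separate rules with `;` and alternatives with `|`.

E -> X1 X1 | P Y1 | P Y2; T -> X1 X1 | 3; P -> 3 | E Y3 | X1 X1; X1 -> 3; X2 -> 1; Y1 -> X2 X2; Y2 -> E X2; Y3 -> X2 T

Introduce a nonterminal for each terminal appearing in a rule of length ≥ 2: X1 → 3, X2 → 1.
Binarize each right-hand side of length ≥ 3 by chaining fresh nonterminals (Y1, Y2, …): affected rules were E → P X2 X2; E → P E X2; P → E X2 T.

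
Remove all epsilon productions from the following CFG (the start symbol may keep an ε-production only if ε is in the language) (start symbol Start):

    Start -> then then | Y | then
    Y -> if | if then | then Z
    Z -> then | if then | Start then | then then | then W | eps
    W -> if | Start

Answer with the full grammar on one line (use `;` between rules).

Nullable set = {Z}.
ε ∉ L(G), so no ε-production is kept.
For each production, add variants omitting each subset of nullable occurrences: Y → then Z gives then Z | then.

Start -> then then | Y | then; Y -> if | if then | then Z | then; Z -> then | if then | Start then | then then | then W; W -> if | Start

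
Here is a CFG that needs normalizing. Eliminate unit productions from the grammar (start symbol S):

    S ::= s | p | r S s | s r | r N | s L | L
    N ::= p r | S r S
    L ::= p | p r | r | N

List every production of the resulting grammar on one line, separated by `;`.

S ::= p | p r | r | s | r S s | s r | r N | s L | S r S; N ::= p r | S r S; L ::= p | p r | r | S r S

Unit pairs: L ⇒* {N}; S ⇒* {L, N}.
For every A with A ⇒* B via unit rules, add B's non-unit alternatives to A; then delete every rule of the form X → Y.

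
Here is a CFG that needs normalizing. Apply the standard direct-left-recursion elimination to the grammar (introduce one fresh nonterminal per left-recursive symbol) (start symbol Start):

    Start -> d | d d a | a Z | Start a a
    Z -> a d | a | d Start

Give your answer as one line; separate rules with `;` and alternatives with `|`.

Start -> d Start1 | d d a Start1 | a Z Start1; Z -> a d | a | d Start; Start1 -> a a Start1 | eps

Left recursion appears on Start.
For Start: α = {a a}, β = {d, d d a, a Z}. Rewrite as Start → β Start1 and Start1 → α Start1 | ε.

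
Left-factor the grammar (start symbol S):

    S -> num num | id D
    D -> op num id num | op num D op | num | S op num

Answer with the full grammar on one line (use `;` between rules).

D has alternatives sharing prefix 'op num': factor to D → op num D' with D' → id num | D op.

S -> num num | id D; D -> num | S op num | op num D'; D' -> id num | D op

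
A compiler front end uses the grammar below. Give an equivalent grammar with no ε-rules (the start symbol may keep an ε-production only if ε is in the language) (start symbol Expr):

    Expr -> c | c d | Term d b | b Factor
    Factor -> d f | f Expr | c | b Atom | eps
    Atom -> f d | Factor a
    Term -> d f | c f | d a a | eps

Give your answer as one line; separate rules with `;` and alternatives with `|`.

Expr -> c | c d | Term d b | d b | b Factor | b; Factor -> d f | f Expr | c | b Atom; Atom -> f d | Factor a | a; Term -> d f | c f | d a a

The nullable symbols are {Factor, Term}.
ε ∉ L(G), so no ε-production is kept.
Expand every rule over subsets of its nullable positions: Expr → Term d b gives Term d b | d b. Expr → b Factor gives b Factor | b. Atom → Factor a gives Factor a | a.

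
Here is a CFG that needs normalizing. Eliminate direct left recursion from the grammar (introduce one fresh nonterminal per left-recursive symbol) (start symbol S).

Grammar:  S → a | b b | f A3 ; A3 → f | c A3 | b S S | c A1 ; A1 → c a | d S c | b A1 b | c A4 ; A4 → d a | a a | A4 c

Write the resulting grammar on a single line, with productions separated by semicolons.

Directly left-recursive nonterminal: A4.
For A4: α = {c}, β = {d a, a a}. Rewrite as A4 → β A4' and A4' → α A4' | ε.

S → a | b b | f A3; A3 → f | c A3 | b S S | c A1; A1 → c a | d S c | b A1 b | c A4; A4 → d a A4' | a a A4'; A4' → c A4' | ε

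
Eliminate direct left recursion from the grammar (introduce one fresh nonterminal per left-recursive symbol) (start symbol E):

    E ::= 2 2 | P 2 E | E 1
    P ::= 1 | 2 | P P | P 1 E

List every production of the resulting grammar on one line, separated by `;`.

E ::= 2 2 E' | P 2 E E'; P ::= 1 P' | 2 P'; E' ::= 1 E' | ε; P' ::= P P' | 1 E P' | ε

Left recursion appears on E, P.
For E: α = {1}, β = {2 2, P 2 E}. Rewrite as E → β E' and E' → α E' | ε.
For P: α = {P, 1 E}, β = {1, 2}. Rewrite as P → β P' and P' → α P' | ε.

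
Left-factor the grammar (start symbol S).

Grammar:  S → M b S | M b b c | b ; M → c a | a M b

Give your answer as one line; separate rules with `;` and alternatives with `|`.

S has alternatives sharing prefix 'M b': factor to S → M b S' with S' → S | b c.

S → b | M b S'; M → c a | a M b; S' → S | b c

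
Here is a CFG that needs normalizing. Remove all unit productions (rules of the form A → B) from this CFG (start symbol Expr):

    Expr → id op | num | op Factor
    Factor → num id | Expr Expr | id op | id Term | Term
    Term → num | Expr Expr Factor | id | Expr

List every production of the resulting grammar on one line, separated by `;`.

Expr → id op | num | op Factor; Factor → num | Expr Expr Factor | id | num id | Expr Expr | id op | id Term | op Factor; Term → num | Expr Expr Factor | id | id op | op Factor

Unit pairs: Factor ⇒* {Expr, Term}; Term ⇒* {Expr}.
Replace each nonterminal's rules with the union of the non-unit rules of every nonterminal it unit-derives.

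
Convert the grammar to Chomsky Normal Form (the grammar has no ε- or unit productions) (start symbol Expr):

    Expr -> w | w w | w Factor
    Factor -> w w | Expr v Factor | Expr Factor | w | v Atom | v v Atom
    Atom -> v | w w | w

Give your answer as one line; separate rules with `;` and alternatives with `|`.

Introduce a nonterminal for each terminal appearing in a rule of length ≥ 2: X1 → w, X2 → v.
Binarize each right-hand side of length ≥ 3 by chaining fresh nonterminals (Y1, Y2, …): affected rules were Factor → Expr X2 Factor; Factor → X2 X2 Atom.

Expr -> w | X1 X1 | X1 Factor; Factor -> X1 X1 | Expr Y1 | Expr Factor | w | X2 Atom | X2 Y2; Atom -> v | X1 X1 | w; X1 -> w; X2 -> v; Y1 -> X2 Factor; Y2 -> X2 Atom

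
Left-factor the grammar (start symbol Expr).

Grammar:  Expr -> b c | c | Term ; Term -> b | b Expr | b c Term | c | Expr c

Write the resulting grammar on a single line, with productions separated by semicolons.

Term has alternatives sharing prefix 'b': factor to Term → b Term1 with Term1 → ε | Expr | c Term.

Expr -> b c | c | Term; Term -> c | Expr c | b Term1; Term1 -> ε | Expr | c Term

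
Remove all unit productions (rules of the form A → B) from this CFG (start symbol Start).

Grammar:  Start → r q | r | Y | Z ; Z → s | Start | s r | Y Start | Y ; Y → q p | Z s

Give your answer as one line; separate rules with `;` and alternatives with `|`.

Start → s | s r | Y Start | r q | r | q p | Z s; Z → s | s r | Y Start | r q | r | q p | Z s; Y → q p | Z s

Unit pairs: Start ⇒* {Y, Z}; Z ⇒* {Start, Y}.
Replace each nonterminal's rules with the union of the non-unit rules of every nonterminal it unit-derives.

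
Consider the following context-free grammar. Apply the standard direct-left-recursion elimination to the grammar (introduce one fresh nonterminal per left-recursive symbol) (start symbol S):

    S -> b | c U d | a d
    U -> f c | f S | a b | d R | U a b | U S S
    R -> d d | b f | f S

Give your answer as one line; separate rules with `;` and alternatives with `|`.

S -> b | c U d | a d; U -> f c U' | f S U' | a b U' | d R U'; R -> d d | b f | f S; U' -> a b U' | S S U' | epsilon

Directly left-recursive nonterminal: U.
For U: α = {a b, S S}, β = {f c, f S, a b, d R}. Rewrite as U → β U' and U' → α U' | ε.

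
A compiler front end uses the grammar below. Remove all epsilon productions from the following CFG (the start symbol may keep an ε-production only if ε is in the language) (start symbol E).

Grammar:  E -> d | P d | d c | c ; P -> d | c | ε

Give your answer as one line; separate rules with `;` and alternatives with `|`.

Nullable nonterminals: {P}.
ε ∉ L(G), so no ε-production is kept.

E -> d | P d | d c | c; P -> d | c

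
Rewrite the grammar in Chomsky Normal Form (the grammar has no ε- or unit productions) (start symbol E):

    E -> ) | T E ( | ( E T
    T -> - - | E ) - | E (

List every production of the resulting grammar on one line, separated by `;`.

Introduce a nonterminal for each terminal appearing in a rule of length ≥ 2: X1 → (, X2 → -, X3 → ).
Binarize each right-hand side of length ≥ 3 by chaining fresh nonterminals (Y1, Y2, …): affected rules were E → T E X1; E → X1 E T; T → E X3 X2.

E -> ) | T Y1 | X1 Y2; T -> X2 X2 | E Y3 | E X1; X1 -> (; X2 -> -; X3 -> ); Y1 -> E X1; Y2 -> E T; Y3 -> X3 X2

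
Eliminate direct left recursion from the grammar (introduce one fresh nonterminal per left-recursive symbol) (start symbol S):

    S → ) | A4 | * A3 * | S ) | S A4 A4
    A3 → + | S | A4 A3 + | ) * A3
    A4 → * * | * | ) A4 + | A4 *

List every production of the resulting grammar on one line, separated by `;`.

S → ) S' | A4 S' | * A3 * S'; A3 → + | S | A4 A3 + | ) * A3; A4 → * * A4' | * A4' | ) A4 + A4'; S' → ) S' | A4 A4 S' | epsilon; A4' → * A4' | epsilon

S, A4 are directly left-recursive.
For S: α = {), A4 A4}, β = {), A4, * A3 *}. Rewrite as S → β S' and S' → α S' | ε.
For A4: α = {*}, β = {* *, *, ) A4 +}. Rewrite as A4 → β A4' and A4' → α A4' | ε.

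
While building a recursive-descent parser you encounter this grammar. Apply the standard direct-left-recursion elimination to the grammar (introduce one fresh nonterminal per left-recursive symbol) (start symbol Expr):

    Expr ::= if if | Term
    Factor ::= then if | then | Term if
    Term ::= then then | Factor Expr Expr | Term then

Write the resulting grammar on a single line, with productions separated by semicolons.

Directly left-recursive nonterminal: Term.
For Term: α = {then}, β = {then then, Factor Expr Expr}. Rewrite as Term → β Term1 and Term1 → α Term1 | ε.

Expr ::= if if | Term; Factor ::= then if | then | Term if; Term ::= then then Term1 | Factor Expr Expr Term1; Term1 ::= then Term1 | ε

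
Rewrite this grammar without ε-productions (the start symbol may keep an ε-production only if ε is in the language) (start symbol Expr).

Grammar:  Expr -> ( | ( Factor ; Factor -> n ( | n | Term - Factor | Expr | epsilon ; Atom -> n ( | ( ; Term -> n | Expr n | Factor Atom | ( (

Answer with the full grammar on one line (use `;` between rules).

Nullable set = {Factor}.
ε ∉ L(G), so no ε-production is kept.
Expand every rule over subsets of its nullable positions: Factor → Term - Factor gives Term - Factor | Term -. Term → Factor Atom gives Factor Atom | Atom.

Expr -> ( | ( Factor; Factor -> n ( | n | Term - Factor | Term - | Expr; Atom -> n ( | (; Term -> n | Expr n | Factor Atom | Atom | ( (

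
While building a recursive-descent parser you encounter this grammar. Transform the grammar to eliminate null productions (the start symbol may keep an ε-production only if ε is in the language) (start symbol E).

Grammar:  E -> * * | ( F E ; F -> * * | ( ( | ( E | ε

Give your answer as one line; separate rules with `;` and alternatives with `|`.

E -> * * | ( F E | ( E; F -> * * | ( ( | ( E

The nullable symbols are {F}.
ε ∉ L(G), so no ε-production is kept.
Expand every rule over subsets of its nullable positions: E → ( F E gives ( F E | ( E.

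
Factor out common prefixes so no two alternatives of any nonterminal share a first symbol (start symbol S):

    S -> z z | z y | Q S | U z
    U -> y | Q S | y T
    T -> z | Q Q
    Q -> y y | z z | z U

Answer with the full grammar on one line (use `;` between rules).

S has alternatives sharing prefix 'z': factor to S → z S' with S' → z | y.
U has alternatives sharing prefix 'y': factor to U → y U' with U' → ε | T.
Q has alternatives sharing prefix 'z': factor to Q → z Q' with Q' → z | U.

S -> Q S | U z | z S'; U -> Q S | y U'; T -> z | Q Q; Q -> y y | z Q'; S' -> z | y; U' -> ε | T; Q' -> z | U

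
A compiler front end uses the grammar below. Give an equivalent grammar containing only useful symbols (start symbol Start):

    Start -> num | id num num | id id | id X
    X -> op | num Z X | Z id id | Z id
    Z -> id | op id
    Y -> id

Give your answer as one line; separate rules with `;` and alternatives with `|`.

Generating nonterminals: {Start, X, Y, Z}.
Reachable from Start after that: {Start, X, Z}.
Removed useless symbols: {Y} and every production mentioning them.

Start -> num | id num num | id id | id X; X -> op | num Z X | Z id id | Z id; Z -> id | op id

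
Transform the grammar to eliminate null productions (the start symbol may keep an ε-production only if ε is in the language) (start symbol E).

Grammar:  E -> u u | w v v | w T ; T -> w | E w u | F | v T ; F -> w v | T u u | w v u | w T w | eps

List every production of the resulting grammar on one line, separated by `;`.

The nullable symbols are {F, T}.
ε ∉ L(G), so no ε-production is kept.
Expand every rule over subsets of its nullable positions: E → w T gives w T | w. T → v T gives v T | v. F → T u u gives T u u | u u. F → w T w gives w T w | w w.

E -> u u | w v v | w T | w; T -> w | E w u | F | v T | v; F -> w v | T u u | u u | w v u | w T w | w w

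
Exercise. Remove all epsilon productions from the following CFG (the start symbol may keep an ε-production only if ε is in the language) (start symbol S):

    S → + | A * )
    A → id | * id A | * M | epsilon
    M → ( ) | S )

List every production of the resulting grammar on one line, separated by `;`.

S → + | A * ) | * ); A → id | * id A | * id | * M; M → ( ) | S )

Nullable nonterminals: {A}.
ε ∉ L(G), so no ε-production is kept.
For each production, add variants omitting each subset of nullable occurrences: S → A * ) gives A * ) | * ). A → * id A gives * id A | * id.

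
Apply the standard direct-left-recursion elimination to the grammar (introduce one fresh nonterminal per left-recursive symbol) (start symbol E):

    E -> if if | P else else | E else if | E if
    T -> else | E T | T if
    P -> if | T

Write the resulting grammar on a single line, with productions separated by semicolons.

E -> if if E' | P else else E'; T -> else T' | E T T'; P -> if | T; E' -> else if E' | if E' | ε; T' -> if T' | ε

Left recursion appears on E, T.
For E: α = {else if, if}, β = {if if, P else else}. Rewrite as E → β E' and E' → α E' | ε.
For T: α = {if}, β = {else, E T}. Rewrite as T → β T' and T' → α T' | ε.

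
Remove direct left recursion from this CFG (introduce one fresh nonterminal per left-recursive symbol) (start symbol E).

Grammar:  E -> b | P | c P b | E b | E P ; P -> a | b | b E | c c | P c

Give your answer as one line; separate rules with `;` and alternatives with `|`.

Left recursion appears on E, P.
For E: α = {b, P}, β = {b, P, c P b}. Rewrite as E → β E' and E' → α E' | ε.
For P: α = {c}, β = {a, b, b E, c c}. Rewrite as P → β P' and P' → α P' | ε.

E -> b E' | P E' | c P b E'; P -> a P' | b P' | b E P' | c c P'; E' -> b E' | P E' | epsilon; P' -> c P' | epsilon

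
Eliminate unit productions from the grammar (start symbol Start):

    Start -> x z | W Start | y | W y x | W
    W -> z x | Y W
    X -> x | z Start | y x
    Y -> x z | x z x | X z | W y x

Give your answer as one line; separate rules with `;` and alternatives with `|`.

Unit pairs: Start ⇒* {W}.
Replace each nonterminal's rules with the union of the non-unit rules of every nonterminal it unit-derives.

Start -> x z | W Start | y | W y x | z x | Y W; W -> z x | Y W; X -> x | z Start | y x; Y -> x z | x z x | X z | W y x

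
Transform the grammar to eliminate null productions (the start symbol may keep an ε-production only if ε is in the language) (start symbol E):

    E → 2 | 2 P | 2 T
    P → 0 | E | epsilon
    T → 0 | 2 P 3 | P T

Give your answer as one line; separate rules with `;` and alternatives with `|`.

Nullable set = {P}.
ε ∉ L(G), so no ε-production is kept.
Expand every rule over subsets of its nullable positions: T → 2 P 3 gives 2 P 3 | 2 3.

E → 2 | 2 P | 2 T; P → 0 | E; T → 0 | 2 P 3 | 2 3 | P T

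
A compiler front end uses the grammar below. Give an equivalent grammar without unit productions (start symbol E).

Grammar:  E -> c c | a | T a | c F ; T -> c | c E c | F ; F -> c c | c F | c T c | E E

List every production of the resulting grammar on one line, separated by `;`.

E -> c c | a | T a | c F; T -> c c | c F | c T c | E E | c | c E c; F -> c c | c F | c T c | E E

Unit pairs: T ⇒* {F}.
For each unit pair (A, B), copy every non-unit production of B to A, then drop all unit productions.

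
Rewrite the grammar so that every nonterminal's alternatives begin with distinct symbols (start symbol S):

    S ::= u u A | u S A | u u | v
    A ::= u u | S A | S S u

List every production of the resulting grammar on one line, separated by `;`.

S ::= v | u S'; A ::= u u | S A'; S' ::= S A | u S''; A' ::= A | S u; S'' ::= A | ε

S has alternatives sharing prefix 'u': factor to S → u S' with S' → u A | S A | u.
A has alternatives sharing prefix 'S': factor to A → S A' with A' → A | S u.
S' has alternatives sharing prefix 'u': factor to S' → u S'' with S'' → A | ε.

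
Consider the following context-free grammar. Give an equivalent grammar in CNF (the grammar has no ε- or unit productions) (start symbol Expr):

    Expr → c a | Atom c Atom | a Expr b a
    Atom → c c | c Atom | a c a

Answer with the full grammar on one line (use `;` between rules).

Expr → X1 X2 | Atom Y1 | X2 Y2; Atom → X1 X1 | X1 Atom | X2 Y4; X1 → c; X2 → a; X3 → b; Y1 → X1 Atom; Y2 → Expr Y3; Y3 → X3 X2; Y4 → X1 X2

Introduce a nonterminal for each terminal appearing in a rule of length ≥ 2: X1 → c, X2 → a, X3 → b.
Binarize each right-hand side of length ≥ 3 by chaining fresh nonterminals (Y1, Y2, …): affected rules were Expr → Atom X1 Atom; Expr → X2 Expr X3 X2; Atom → X2 X1 X2.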